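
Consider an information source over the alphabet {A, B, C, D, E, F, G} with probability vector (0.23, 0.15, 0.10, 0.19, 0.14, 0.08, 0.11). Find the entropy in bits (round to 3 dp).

2.725 bits

H = −Σ pᵢ log₂ pᵢ.
−0.23·log₂(0.23) = 0.4877
−0.15·log₂(0.15) = 0.4105
−0.10·log₂(0.10) = 0.3322
−0.19·log₂(0.19) = 0.4552
−0.14·log₂(0.14) = 0.3971
−0.08·log₂(0.08) = 0.2915
−0.11·log₂(0.11) = 0.3503
Sum ≈ 2.7245 → 2.725 bits.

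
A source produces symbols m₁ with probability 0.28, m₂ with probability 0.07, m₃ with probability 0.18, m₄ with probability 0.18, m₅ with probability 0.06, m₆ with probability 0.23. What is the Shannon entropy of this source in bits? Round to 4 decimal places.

2.4046 bits

H = −Σ pᵢ log₂ pᵢ.
−0.28·log₂(0.28) = 0.5142
−0.07·log₂(0.07) = 0.2686
−0.18·log₂(0.18) = 0.4453
−0.18·log₂(0.18) = 0.4453
−0.06·log₂(0.06) = 0.2435
−0.23·log₂(0.23) = 0.4877
Sum ≈ 2.4046 → 2.4046 bits.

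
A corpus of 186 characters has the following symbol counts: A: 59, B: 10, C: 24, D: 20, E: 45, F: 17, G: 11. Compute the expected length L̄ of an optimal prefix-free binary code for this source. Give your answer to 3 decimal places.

2.554 bits/symbol

Probabilities are the counts divided by 186.
Repeatedly combine the two least-probable nodes; the expected code length is the sum of the merged weights.
merge 5/93 + 11/186 → 7/62
merge 17/186 + 10/93 → 37/186
merge 7/62 + 4/31 → 15/62
merge 37/186 + 15/62 → 41/93
merge 15/62 + 59/186 → 52/93
merge 41/93 + 52/93 → 1
L = 7/62 + 37/186 + 15/62 + 41/93 + 52/93 + 1 = 475/186 ≈ 2.554 bits/symbol.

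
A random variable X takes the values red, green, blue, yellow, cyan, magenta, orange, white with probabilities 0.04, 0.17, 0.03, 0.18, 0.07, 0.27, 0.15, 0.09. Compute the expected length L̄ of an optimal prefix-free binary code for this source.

2.76 bits/symbol

Repeatedly combine the two least-probable nodes; the expected code length is the sum of the merged weights.
merge 3/100 + 1/25 → 7/100
merge 7/100 + 7/100 → 7/50
merge 9/100 + 7/50 → 23/100
merge 3/20 + 17/100 → 8/25
merge 9/50 + 23/100 → 41/100
merge 27/100 + 8/25 → 59/100
merge 41/100 + 59/100 → 1
L = 7/100 + 7/50 + 23/100 + 8/25 + 41/100 + 59/100 + 1 = 69/25 = 2.76 bits/symbol.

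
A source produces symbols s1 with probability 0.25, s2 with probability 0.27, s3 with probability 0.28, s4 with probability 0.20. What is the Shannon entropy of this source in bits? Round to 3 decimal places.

H = −Σ pᵢ log₂ pᵢ.
−0.25·log₂(0.25) = 0.5000
−0.27·log₂(0.27) = 0.5100
−0.28·log₂(0.28) = 0.5142
−0.20·log₂(0.20) = 0.4644
Sum ≈ 1.9886 → 1.989 bits.

1.989 bits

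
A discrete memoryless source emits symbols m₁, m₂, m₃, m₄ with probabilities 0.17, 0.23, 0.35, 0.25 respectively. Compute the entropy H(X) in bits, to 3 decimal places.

H = −Σ pᵢ log₂ pᵢ.
−0.17·log₂(0.17) = 0.4346
−0.23·log₂(0.23) = 0.4877
−0.35·log₂(0.35) = 0.5301
−0.25·log₂(0.25) = 0.5000
Sum ≈ 1.9524 → 1.952 bits.

1.952 bits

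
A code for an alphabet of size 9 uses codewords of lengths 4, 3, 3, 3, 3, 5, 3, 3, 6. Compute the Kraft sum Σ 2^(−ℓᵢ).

0.859375

With common denominator 2^6 = 64: Σ 2^(−ℓᵢ) = 4/64 + 8/64 + 8/64 + 8/64 + 8/64 + 2/64 + 8/64 + 8/64 + 1/64 = 55/64 = 0.859375.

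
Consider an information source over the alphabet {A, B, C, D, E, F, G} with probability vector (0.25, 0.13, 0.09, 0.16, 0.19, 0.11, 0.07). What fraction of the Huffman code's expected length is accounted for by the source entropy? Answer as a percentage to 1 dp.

99.0%

Entropy H = −Σ p log₂ p ≈ 2.6924 bits.
Huffman merges: 7/100+9/100→4/25; 11/100+13/100→6/25; 4/25+4/25→8/25; 19/100+6/25→43/100; 1/4+8/25→57/100; 43/100+57/100→1. L = 68/25 ≈ 2.7200.
Efficiency = H/L = 2.6924/2.7200 = 99.0%.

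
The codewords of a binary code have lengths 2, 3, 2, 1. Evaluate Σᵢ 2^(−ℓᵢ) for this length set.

1.125

With common denominator 2^3 = 8: Σ 2^(−ℓᵢ) = 2/8 + 1/8 + 2/8 + 4/8 = 9/8 = 1.125.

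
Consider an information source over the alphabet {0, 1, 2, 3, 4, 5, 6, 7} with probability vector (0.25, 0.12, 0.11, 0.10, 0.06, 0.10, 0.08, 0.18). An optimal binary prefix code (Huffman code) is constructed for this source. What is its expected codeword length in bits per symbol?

Repeatedly combine the two least-probable nodes; the expected code length is the sum of the merged weights.
merge 3/50 + 2/25 → 7/50
merge 1/10 + 1/10 → 1/5
merge 11/100 + 3/25 → 23/100
merge 7/50 + 9/50 → 8/25
merge 1/5 + 23/100 → 43/100
merge 1/4 + 8/25 → 57/100
merge 43/100 + 57/100 → 1
L = 7/50 + 1/5 + 23/100 + 8/25 + 43/100 + 57/100 + 1 = 289/100 = 2.89 bits/symbol.

2.89 bits/symbol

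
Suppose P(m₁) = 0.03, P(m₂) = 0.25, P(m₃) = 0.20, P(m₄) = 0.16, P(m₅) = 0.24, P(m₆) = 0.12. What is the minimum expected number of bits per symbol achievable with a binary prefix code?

Repeatedly combine the two least-probable nodes; the expected code length is the sum of the merged weights.
merge 3/100 + 3/25 → 3/20
merge 3/20 + 4/25 → 31/100
merge 1/5 + 6/25 → 11/25
merge 1/4 + 31/100 → 14/25
merge 11/25 + 14/25 → 1
L = 3/20 + 31/100 + 11/25 + 14/25 + 1 = 123/50 = 2.46 bits/symbol.

2.46 bits/symbol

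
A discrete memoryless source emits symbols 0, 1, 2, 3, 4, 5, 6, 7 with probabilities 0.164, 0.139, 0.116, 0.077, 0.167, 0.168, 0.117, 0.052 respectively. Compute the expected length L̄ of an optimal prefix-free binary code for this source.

2.961 bits/symbol

Repeatedly combine the two least-probable nodes; the expected code length is the sum of the merged weights.
merge 13/250 + 77/1000 → 129/1000
merge 29/250 + 117/1000 → 233/1000
merge 129/1000 + 139/1000 → 67/250
merge 41/250 + 167/1000 → 331/1000
merge 21/125 + 233/1000 → 401/1000
merge 67/250 + 331/1000 → 599/1000
merge 401/1000 + 599/1000 → 1
L = 129/1000 + 233/1000 + 67/250 + 331/1000 + 401/1000 + 599/1000 + 1 = 2961/1000 = 2.961 bits/symbol.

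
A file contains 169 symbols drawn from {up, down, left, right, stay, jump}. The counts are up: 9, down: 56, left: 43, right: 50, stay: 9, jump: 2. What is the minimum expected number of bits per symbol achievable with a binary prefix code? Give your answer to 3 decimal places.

2.183 bits/symbol

Probabilities are the counts divided by 169.
Repeatedly combine the two least-probable nodes; the expected code length is the sum of the merged weights.
merge 2/169 + 9/169 → 11/169
merge 9/169 + 11/169 → 20/169
merge 20/169 + 43/169 → 63/169
merge 50/169 + 56/169 → 106/169
merge 63/169 + 106/169 → 1
L = 11/169 + 20/169 + 63/169 + 106/169 + 1 = 369/169 ≈ 2.183 bits/symbol.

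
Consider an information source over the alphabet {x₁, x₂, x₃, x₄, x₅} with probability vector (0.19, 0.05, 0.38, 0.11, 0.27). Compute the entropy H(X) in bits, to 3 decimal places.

H = −Σ pᵢ log₂ pᵢ.
−0.19·log₂(0.19) = 0.4552
−0.05·log₂(0.05) = 0.2161
−0.38·log₂(0.38) = 0.5305
−0.11·log₂(0.11) = 0.3503
−0.27·log₂(0.27) = 0.5100
Sum ≈ 2.0621 → 2.062 bits.

2.062 bits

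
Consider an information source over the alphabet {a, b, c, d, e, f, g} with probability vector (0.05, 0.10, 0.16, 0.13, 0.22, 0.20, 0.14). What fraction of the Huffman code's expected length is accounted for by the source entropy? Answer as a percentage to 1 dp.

98.8%

Entropy H = −Σ p log₂ p ≈ 2.6960 bits.
Huffman merges: 1/20+1/10→3/20; 13/100+7/50→27/100; 3/20+4/25→31/100; 1/5+11/50→21/50; 27/100+31/100→29/50; 21/50+29/50→1. L = 273/100 ≈ 2.7300.
Efficiency = H/L = 2.6960/2.7300 = 98.8%.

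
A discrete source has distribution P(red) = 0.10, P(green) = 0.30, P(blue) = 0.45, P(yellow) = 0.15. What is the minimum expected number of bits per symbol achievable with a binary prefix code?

Repeatedly combine the two least-probable nodes; the expected code length is the sum of the merged weights.
merge 1/10 + 3/20 → 1/4
merge 1/4 + 3/10 → 11/20
merge 9/20 + 11/20 → 1
L = 1/4 + 11/20 + 1 = 9/5 = 1.8 bits/symbol.

1.8 bits/symbol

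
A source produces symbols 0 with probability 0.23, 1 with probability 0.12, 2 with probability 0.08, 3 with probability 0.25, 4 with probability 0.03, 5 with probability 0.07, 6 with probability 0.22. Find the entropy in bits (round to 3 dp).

2.547 bits

H = −Σ pᵢ log₂ pᵢ.
−0.23·log₂(0.23) = 0.4877
−0.12·log₂(0.12) = 0.3671
−0.08·log₂(0.08) = 0.2915
−0.25·log₂(0.25) = 0.5000
−0.03·log₂(0.03) = 0.1518
−0.07·log₂(0.07) = 0.2686
−0.22·log₂(0.22) = 0.4806
Sum ≈ 2.5471 → 2.547 bits.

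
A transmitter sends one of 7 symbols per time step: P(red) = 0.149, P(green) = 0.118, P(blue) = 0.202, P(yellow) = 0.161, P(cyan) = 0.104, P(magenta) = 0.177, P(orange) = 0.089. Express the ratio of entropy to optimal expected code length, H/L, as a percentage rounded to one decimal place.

98.5%

Entropy H = −Σ p log₂ p ≈ 2.7558 bits.
Huffman merges: 89/1000+13/125→193/1000; 59/500+149/1000→267/1000; 161/1000+177/1000→169/500; 193/1000+101/500→79/200; 267/1000+169/500→121/200; 79/200+121/200→1. L = 1399/500 ≈ 2.7980.
Efficiency = H/L = 2.7558/2.7980 = 98.5%.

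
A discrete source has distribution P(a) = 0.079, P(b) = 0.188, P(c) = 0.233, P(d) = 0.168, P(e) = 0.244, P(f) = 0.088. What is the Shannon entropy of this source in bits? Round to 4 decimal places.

H = −Σ pᵢ log₂ pᵢ.
−0.079·log₂(0.079) = 0.2893
−0.188·log₂(0.188) = 0.4533
−0.233·log₂(0.233) = 0.4897
−0.168·log₂(0.168) = 0.4323
−0.244·log₂(0.244) = 0.4966
−0.088·log₂(0.088) = 0.3086
Sum ≈ 2.4697 → 2.4697 bits.

2.4697 bits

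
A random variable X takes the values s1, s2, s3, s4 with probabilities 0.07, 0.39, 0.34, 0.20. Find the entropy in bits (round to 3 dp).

1.792 bits

H = −Σ pᵢ log₂ pᵢ.
−0.07·log₂(0.07) = 0.2686
−0.39·log₂(0.39) = 0.5298
−0.34·log₂(0.34) = 0.5292
−0.20·log₂(0.20) = 0.4644
Sum ≈ 1.7919 → 1.792 bits.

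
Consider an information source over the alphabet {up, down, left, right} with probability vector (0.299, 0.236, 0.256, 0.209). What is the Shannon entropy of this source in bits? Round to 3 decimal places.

H = −Σ pᵢ log₂ pᵢ.
−0.299·log₂(0.299) = 0.5208
−0.236·log₂(0.236) = 0.4916
−0.256·log₂(0.256) = 0.5032
−0.209·log₂(0.209) = 0.4720
Sum ≈ 1.9877 → 1.988 bits.

1.988 bits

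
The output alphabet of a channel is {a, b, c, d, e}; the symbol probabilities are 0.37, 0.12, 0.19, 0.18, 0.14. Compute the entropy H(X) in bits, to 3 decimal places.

2.195 bits

H = −Σ pᵢ log₂ pᵢ.
−0.37·log₂(0.37) = 0.5307
−0.12·log₂(0.12) = 0.3671
−0.19·log₂(0.19) = 0.4552
−0.18·log₂(0.18) = 0.4453
−0.14·log₂(0.14) = 0.3971
Sum ≈ 2.1954 → 2.195 bits.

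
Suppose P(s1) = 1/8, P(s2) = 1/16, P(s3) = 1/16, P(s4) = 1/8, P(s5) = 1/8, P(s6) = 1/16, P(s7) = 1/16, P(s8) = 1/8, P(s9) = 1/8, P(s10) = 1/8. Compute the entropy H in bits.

3.25 bits

Each probability is a power of 1/2, so log₂(1/p) is an integer.
H = Σ p·log₂(1/p) = 1/8·3 + 1/16·4 + 1/16·4 + 1/8·3 + 1/8·3 + 1/16·4 + 1/16·4 + 1/8·3 + 1/8·3 + 1/8·3 = 3.25 bits.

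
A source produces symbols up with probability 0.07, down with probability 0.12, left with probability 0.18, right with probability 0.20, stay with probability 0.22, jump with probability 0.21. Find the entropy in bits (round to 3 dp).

H = −Σ pᵢ log₂ pᵢ.
−0.07·log₂(0.07) = 0.2686
−0.12·log₂(0.12) = 0.3671
−0.18·log₂(0.18) = 0.4453
−0.20·log₂(0.20) = 0.4644
−0.22·log₂(0.22) = 0.4806
−0.21·log₂(0.21) = 0.4728
Sum ≈ 2.4987 → 2.499 bits.

2.499 bits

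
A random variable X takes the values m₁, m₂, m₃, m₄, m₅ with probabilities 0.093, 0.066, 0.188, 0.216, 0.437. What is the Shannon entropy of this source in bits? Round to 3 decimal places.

H = −Σ pᵢ log₂ pᵢ.
−0.093·log₂(0.093) = 0.3187
−0.066·log₂(0.066) = 0.2588
−0.188·log₂(0.188) = 0.4533
−0.216·log₂(0.216) = 0.4776
−0.437·log₂(0.437) = 0.5219
Sum ≈ 2.0303 → 2.030 bits.

2.030 bits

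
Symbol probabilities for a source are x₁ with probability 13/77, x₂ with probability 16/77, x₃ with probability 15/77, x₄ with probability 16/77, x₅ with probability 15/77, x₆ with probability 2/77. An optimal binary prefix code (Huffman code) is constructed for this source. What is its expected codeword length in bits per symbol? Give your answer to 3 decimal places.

2.584 bits/symbol

Repeatedly combine the two least-probable nodes; the expected code length is the sum of the merged weights.
merge 2/77 + 13/77 → 15/77
merge 15/77 + 15/77 → 30/77
merge 15/77 + 16/77 → 31/77
merge 16/77 + 30/77 → 46/77
merge 31/77 + 46/77 → 1
L = 15/77 + 30/77 + 31/77 + 46/77 + 1 = 199/77 ≈ 2.584 bits/symbol.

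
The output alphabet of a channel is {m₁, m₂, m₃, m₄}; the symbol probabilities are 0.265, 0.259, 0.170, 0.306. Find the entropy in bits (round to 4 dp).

1.9699 bits

H = −Σ pᵢ log₂ pᵢ.
−0.265·log₂(0.265) = 0.5077
−0.259·log₂(0.259) = 0.5048
−0.170·log₂(0.170) = 0.4346
−0.306·log₂(0.306) = 0.5228
Sum ≈ 1.9699 → 1.9699 bits.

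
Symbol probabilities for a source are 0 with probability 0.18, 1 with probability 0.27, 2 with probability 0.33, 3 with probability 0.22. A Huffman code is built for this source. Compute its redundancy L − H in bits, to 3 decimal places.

Entropy H = −Σ p log₂ p ≈ 1.9637 bits.
Huffman merges: 9/50+11/50→2/5; 27/100+33/100→3/5; 2/5+3/5→1. L = 2 ≈ 2.0000.
L − H = 2.0000 − 1.9637 = 0.036 bits.

0.036 bits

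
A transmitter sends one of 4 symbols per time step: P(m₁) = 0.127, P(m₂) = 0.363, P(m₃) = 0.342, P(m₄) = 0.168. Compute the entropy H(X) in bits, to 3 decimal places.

1.871 bits

H = −Σ pᵢ log₂ pᵢ.
−0.127·log₂(0.127) = 0.3781
−0.363·log₂(0.363) = 0.5307
−0.342·log₂(0.342) = 0.5294
−0.168·log₂(0.168) = 0.4323
Sum ≈ 1.8705 → 1.871 bits.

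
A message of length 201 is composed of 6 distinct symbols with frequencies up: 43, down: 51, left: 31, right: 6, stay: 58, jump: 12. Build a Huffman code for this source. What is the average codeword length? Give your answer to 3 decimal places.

Probabilities are the counts divided by 201.
Repeatedly combine the two least-probable nodes; the expected code length is the sum of the merged weights.
merge 2/67 + 4/67 → 6/67
merge 6/67 + 31/201 → 49/201
merge 43/201 + 49/201 → 92/201
merge 17/67 + 58/201 → 109/201
merge 92/201 + 109/201 → 1
L = 6/67 + 49/201 + 92/201 + 109/201 + 1 = 7/3 ≈ 2.333 bits/symbol.

2.333 bits/symbol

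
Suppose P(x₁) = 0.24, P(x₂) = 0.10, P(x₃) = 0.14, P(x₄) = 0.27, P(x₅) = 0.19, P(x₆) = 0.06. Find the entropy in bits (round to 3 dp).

H = −Σ pᵢ log₂ pᵢ.
−0.24·log₂(0.24) = 0.4941
−0.10·log₂(0.10) = 0.3322
−0.14·log₂(0.14) = 0.3971
−0.27·log₂(0.27) = 0.5100
−0.19·log₂(0.19) = 0.4552
−0.06·log₂(0.06) = 0.2435
Sum ≈ 2.4322 → 2.432 bits.

2.432 bits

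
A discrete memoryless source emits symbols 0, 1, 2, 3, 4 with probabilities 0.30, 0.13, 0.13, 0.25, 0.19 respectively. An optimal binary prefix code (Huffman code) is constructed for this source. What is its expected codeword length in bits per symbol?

2.26 bits/symbol

Repeatedly combine the two least-probable nodes; the expected code length is the sum of the merged weights.
merge 13/100 + 13/100 → 13/50
merge 19/100 + 1/4 → 11/25
merge 13/50 + 3/10 → 14/25
merge 11/25 + 14/25 → 1
L = 13/50 + 11/25 + 14/25 + 1 = 113/50 = 2.26 bits/symbol.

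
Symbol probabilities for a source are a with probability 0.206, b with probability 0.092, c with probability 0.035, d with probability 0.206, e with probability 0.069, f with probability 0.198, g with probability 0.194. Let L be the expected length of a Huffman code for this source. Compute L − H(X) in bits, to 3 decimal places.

0.077 bits

Entropy H = −Σ p log₂ p ≈ 2.6128 bits.
Huffman merges: 7/200+69/1000→13/125; 23/250+13/125→49/250; 97/500+49/250→39/100; 99/500+103/500→101/250; 103/500+39/100→149/250; 101/250+149/250→1. L = 269/100 ≈ 2.6900.
L − H = 2.6900 − 2.6128 = 0.077 bits.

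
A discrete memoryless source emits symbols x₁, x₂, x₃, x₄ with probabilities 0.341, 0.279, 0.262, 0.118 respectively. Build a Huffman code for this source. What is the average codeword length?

Repeatedly combine the two least-probable nodes; the expected code length is the sum of the merged weights.
merge 59/500 + 131/500 → 19/50
merge 279/1000 + 341/1000 → 31/50
merge 19/50 + 31/50 → 1
L = 19/50 + 31/50 + 1 = 2 bits/symbol.

2 bits/symbol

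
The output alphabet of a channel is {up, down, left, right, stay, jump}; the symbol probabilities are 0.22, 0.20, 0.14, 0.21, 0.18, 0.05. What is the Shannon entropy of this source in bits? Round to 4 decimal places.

H = −Σ pᵢ log₂ pᵢ.
−0.22·log₂(0.22) = 0.4806
−0.20·log₂(0.20) = 0.4644
−0.14·log₂(0.14) = 0.3971
−0.21·log₂(0.21) = 0.4728
−0.18·log₂(0.18) = 0.4453
−0.05·log₂(0.05) = 0.2161
Sum ≈ 2.4763 → 2.4763 bits.

2.4763 bits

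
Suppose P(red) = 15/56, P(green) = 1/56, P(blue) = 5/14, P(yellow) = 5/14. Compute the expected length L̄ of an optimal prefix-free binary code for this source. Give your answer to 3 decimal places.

Repeatedly combine the two least-probable nodes; the expected code length is the sum of the merged weights.
merge 1/56 + 15/56 → 2/7
merge 2/7 + 5/14 → 9/14
merge 5/14 + 9/14 → 1
L = 2/7 + 9/14 + 1 = 27/14 ≈ 1.929 bits/symbol.

1.929 bits/symbol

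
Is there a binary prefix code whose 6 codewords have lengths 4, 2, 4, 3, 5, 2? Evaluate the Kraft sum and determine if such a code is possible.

With common denominator 2^5 = 32: Σ 2^(−ℓᵢ) = 2/32 + 8/32 + 2/32 + 4/32 + 1/32 + 8/32 = 25/32 = 0.78125.
Kraft's inequality requires Σ ≤ 1; here Σ = 0.78125 ≤ 1, so such a prefix code exists.

0.78125; yes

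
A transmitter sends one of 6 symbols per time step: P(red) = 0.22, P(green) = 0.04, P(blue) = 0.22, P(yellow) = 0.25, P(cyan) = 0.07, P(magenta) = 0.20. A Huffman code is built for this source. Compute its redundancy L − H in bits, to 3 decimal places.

Entropy H = −Σ p log₂ p ≈ 2.3798 bits.
Huffman merges: 1/25+7/100→11/100; 11/100+1/5→31/100; 11/50+11/50→11/25; 1/4+31/100→14/25; 11/25+14/25→1. L = 121/50 ≈ 2.4200.
L − H = 2.4200 − 2.3798 = 0.040 bits.

0.040 bits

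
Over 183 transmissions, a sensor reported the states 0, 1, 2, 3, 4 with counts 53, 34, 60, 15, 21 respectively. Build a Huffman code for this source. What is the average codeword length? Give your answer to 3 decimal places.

2.197 bits/symbol

Probabilities are the counts divided by 183.
Repeatedly combine the two least-probable nodes; the expected code length is the sum of the merged weights.
merge 5/61 + 7/61 → 12/61
merge 34/183 + 12/61 → 70/183
merge 53/183 + 20/61 → 113/183
merge 70/183 + 113/183 → 1
L = 12/61 + 70/183 + 113/183 + 1 = 134/61 ≈ 2.197 bits/symbol.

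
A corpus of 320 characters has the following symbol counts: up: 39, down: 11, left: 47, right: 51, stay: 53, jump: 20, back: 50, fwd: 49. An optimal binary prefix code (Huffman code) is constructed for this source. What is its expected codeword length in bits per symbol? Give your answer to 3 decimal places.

2.931 bits/symbol

Probabilities are the counts divided by 320.
Repeatedly combine the two least-probable nodes; the expected code length is the sum of the merged weights.
merge 11/320 + 1/16 → 31/320
merge 31/320 + 39/320 → 7/32
merge 47/320 + 49/320 → 3/10
merge 5/32 + 51/320 → 101/320
merge 53/320 + 7/32 → 123/320
merge 3/10 + 101/320 → 197/320
merge 123/320 + 197/320 → 1
L = 31/320 + 7/32 + 3/10 + 101/320 + 123/320 + 197/320 + 1 = 469/160 ≈ 2.931 bits/symbol.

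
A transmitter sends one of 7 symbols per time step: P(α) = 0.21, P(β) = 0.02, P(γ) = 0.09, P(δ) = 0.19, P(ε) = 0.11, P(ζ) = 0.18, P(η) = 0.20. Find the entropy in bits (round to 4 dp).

2.6136 bits

H = −Σ pᵢ log₂ pᵢ.
−0.21·log₂(0.21) = 0.4728
−0.02·log₂(0.02) = 0.1129
−0.09·log₂(0.09) = 0.3127
−0.19·log₂(0.19) = 0.4552
−0.11·log₂(0.11) = 0.3503
−0.18·log₂(0.18) = 0.4453
−0.20·log₂(0.20) = 0.4644
Sum ≈ 2.6136 → 2.6136 bits.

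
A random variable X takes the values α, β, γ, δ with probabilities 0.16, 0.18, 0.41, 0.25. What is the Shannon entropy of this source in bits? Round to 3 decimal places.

H = −Σ pᵢ log₂ pᵢ.
−0.16·log₂(0.16) = 0.4230
−0.18·log₂(0.18) = 0.4453
−0.41·log₂(0.41) = 0.5274
−0.25·log₂(0.25) = 0.5000
Sum ≈ 1.8957 → 1.896 bits.

1.896 bits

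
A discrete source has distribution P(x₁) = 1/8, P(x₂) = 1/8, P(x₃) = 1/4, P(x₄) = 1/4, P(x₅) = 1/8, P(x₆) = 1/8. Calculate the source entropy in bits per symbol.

Each probability is a power of 1/2, so log₂(1/p) is an integer.
H = Σ p·log₂(1/p) = 1/8·3 + 1/8·3 + 1/4·2 + 1/4·2 + 1/8·3 + 1/8·3 = 2.5 bits.

2.5 bits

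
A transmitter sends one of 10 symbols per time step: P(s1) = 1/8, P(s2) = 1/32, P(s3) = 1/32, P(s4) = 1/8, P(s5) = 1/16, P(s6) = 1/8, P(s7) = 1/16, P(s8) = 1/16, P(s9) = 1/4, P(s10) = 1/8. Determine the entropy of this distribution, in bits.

3.0625 bits

Each probability is a power of 1/2, so log₂(1/p) is an integer.
H = Σ p·log₂(1/p) = 1/8·3 + 1/32·5 + 1/32·5 + 1/8·3 + 1/16·4 + 1/8·3 + 1/16·4 + 1/16·4 + 1/4·2 + 1/8·3 = 3.0625 bits.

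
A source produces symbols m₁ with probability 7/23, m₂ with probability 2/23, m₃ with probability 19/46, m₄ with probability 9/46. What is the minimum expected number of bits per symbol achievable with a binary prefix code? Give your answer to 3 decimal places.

Repeatedly combine the two least-probable nodes; the expected code length is the sum of the merged weights.
merge 2/23 + 9/46 → 13/46
merge 13/46 + 7/23 → 27/46
merge 19/46 + 27/46 → 1
L = 13/46 + 27/46 + 1 = 43/23 ≈ 1.870 bits/symbol.

1.870 bits/symbol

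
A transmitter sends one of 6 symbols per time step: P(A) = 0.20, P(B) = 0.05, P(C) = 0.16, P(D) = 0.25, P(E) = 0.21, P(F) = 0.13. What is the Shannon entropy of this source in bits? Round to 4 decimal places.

H = −Σ pᵢ log₂ pᵢ.
−0.20·log₂(0.20) = 0.4644
−0.05·log₂(0.05) = 0.2161
−0.16·log₂(0.16) = 0.4230
−0.25·log₂(0.25) = 0.5000
−0.21·log₂(0.21) = 0.4728
−0.13·log₂(0.13) = 0.3826
Sum ≈ 2.4590 → 2.4590 bits.

2.4590 bits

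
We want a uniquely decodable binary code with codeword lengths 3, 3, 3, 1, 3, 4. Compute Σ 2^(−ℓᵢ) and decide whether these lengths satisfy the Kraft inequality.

With common denominator 2^4 = 16: Σ 2^(−ℓᵢ) = 2/16 + 2/16 + 2/16 + 8/16 + 2/16 + 1/16 = 17/16 = 1.0625.
Kraft's inequality requires Σ ≤ 1; here Σ = 1.0625 > 1, so no such prefix code exists.

1.0625; no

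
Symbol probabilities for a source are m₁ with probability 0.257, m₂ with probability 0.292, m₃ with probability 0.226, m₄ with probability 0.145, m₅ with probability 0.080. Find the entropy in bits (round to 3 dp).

2.203 bits

H = −Σ pᵢ log₂ pᵢ.
−0.257·log₂(0.257) = 0.5038
−0.292·log₂(0.292) = 0.5186
−0.226·log₂(0.226) = 0.4849
−0.145·log₂(0.145) = 0.4040
−0.080·log₂(0.080) = 0.2915
Sum ≈ 2.2027 → 2.203 bits.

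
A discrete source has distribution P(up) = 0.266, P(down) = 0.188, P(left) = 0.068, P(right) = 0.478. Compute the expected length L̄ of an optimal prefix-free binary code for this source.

Repeatedly combine the two least-probable nodes; the expected code length is the sum of the merged weights.
merge 17/250 + 47/250 → 32/125
merge 32/125 + 133/500 → 261/500
merge 239/500 + 261/500 → 1
L = 32/125 + 261/500 + 1 = 889/500 = 1.778 bits/symbol.

1.778 bits/symbol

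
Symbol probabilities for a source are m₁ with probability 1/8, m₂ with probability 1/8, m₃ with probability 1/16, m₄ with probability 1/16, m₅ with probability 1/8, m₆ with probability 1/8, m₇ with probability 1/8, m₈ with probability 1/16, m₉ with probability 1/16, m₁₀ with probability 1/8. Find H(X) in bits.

3.25 bits

Each probability is a power of 1/2, so log₂(1/p) is an integer.
H = Σ p·log₂(1/p) = 1/8·3 + 1/8·3 + 1/16·4 + 1/16·4 + 1/8·3 + 1/8·3 + 1/8·3 + 1/16·4 + 1/16·4 + 1/8·3 = 3.25 bits.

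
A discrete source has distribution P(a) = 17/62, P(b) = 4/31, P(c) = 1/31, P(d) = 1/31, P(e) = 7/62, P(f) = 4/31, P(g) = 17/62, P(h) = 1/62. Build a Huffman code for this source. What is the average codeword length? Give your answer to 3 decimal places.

2.581 bits/symbol

Repeatedly combine the two least-probable nodes; the expected code length is the sum of the merged weights.
merge 1/62 + 1/31 → 3/62
merge 1/31 + 3/62 → 5/62
merge 5/62 + 7/62 → 6/31
merge 4/31 + 4/31 → 8/31
merge 6/31 + 8/31 → 14/31
merge 17/62 + 17/62 → 17/31
merge 14/31 + 17/31 → 1
L = 3/62 + 5/62 + 6/31 + 8/31 + 14/31 + 17/31 + 1 = 80/31 ≈ 2.581 bits/symbol.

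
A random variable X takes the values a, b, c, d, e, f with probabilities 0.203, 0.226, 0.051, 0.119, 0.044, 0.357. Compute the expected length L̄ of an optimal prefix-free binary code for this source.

Repeatedly combine the two least-probable nodes; the expected code length is the sum of the merged weights.
merge 11/250 + 51/1000 → 19/200
merge 19/200 + 119/1000 → 107/500
merge 203/1000 + 107/500 → 417/1000
merge 113/500 + 357/1000 → 583/1000
merge 417/1000 + 583/1000 → 1
L = 19/200 + 107/500 + 417/1000 + 583/1000 + 1 = 2309/1000 = 2.309 bits/symbol.

2.309 bits/symbol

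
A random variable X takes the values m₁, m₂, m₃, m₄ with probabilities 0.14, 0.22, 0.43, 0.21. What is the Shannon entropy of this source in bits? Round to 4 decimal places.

H = −Σ pᵢ log₂ pᵢ.
−0.14·log₂(0.14) = 0.3971
−0.22·log₂(0.22) = 0.4806
−0.43·log₂(0.43) = 0.5236
−0.21·log₂(0.21) = 0.4728
Sum ≈ 1.8741 → 1.8741 bits.

1.8741 bits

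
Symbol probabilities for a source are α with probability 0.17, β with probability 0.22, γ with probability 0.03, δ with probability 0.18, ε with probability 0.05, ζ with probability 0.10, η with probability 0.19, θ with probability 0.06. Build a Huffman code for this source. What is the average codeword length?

2.81 bits/symbol

Repeatedly combine the two least-probable nodes; the expected code length is the sum of the merged weights.
merge 3/100 + 1/20 → 2/25
merge 3/50 + 2/25 → 7/50
merge 1/10 + 7/50 → 6/25
merge 17/100 + 9/50 → 7/20
merge 19/100 + 11/50 → 41/100
merge 6/25 + 7/20 → 59/100
merge 41/100 + 59/100 → 1
L = 2/25 + 7/50 + 6/25 + 7/20 + 41/100 + 59/100 + 1 = 281/100 = 2.81 bits/symbol.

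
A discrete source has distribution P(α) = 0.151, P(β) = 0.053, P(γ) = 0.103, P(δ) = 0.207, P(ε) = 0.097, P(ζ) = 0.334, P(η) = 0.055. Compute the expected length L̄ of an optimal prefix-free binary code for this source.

Repeatedly combine the two least-probable nodes; the expected code length is the sum of the merged weights.
merge 53/1000 + 11/200 → 27/250
merge 97/1000 + 103/1000 → 1/5
merge 27/250 + 151/1000 → 259/1000
merge 1/5 + 207/1000 → 407/1000
merge 259/1000 + 167/500 → 593/1000
merge 407/1000 + 593/1000 → 1
L = 27/250 + 1/5 + 259/1000 + 407/1000 + 593/1000 + 1 = 2567/1000 = 2.567 bits/symbol.

2.567 bits/symbol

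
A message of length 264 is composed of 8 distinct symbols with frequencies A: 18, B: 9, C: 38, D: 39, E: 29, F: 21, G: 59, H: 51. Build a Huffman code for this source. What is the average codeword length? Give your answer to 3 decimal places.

2.867 bits/symbol

Probabilities are the counts divided by 264.
Repeatedly combine the two least-probable nodes; the expected code length is the sum of the merged weights.
merge 3/88 + 3/44 → 9/88
merge 7/88 + 9/88 → 2/11
merge 29/264 + 19/132 → 67/264
merge 13/88 + 2/11 → 29/88
merge 17/88 + 59/264 → 5/12
merge 67/264 + 29/88 → 7/12
merge 5/12 + 7/12 → 1
L = 9/88 + 2/11 + 67/264 + 29/88 + 5/12 + 7/12 + 1 = 757/264 ≈ 2.867 bits/symbol.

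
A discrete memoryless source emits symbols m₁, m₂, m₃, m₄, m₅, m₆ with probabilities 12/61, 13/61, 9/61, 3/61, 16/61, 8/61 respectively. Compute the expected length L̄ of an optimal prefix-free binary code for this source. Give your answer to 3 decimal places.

2.508 bits/symbol

Repeatedly combine the two least-probable nodes; the expected code length is the sum of the merged weights.
merge 3/61 + 8/61 → 11/61
merge 9/61 + 11/61 → 20/61
merge 12/61 + 13/61 → 25/61
merge 16/61 + 20/61 → 36/61
merge 25/61 + 36/61 → 1
L = 11/61 + 20/61 + 25/61 + 36/61 + 1 = 153/61 ≈ 2.508 bits/symbol.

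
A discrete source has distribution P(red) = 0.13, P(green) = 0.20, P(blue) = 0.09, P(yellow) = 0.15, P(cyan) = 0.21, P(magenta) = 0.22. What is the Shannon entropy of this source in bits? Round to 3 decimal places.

H = −Σ pᵢ log₂ pᵢ.
−0.13·log₂(0.13) = 0.3826
−0.20·log₂(0.20) = 0.4644
−0.09·log₂(0.09) = 0.3127
−0.15·log₂(0.15) = 0.4105
−0.21·log₂(0.21) = 0.4728
−0.22·log₂(0.22) = 0.4806
Sum ≈ 2.5236 → 2.524 bits.

2.524 bits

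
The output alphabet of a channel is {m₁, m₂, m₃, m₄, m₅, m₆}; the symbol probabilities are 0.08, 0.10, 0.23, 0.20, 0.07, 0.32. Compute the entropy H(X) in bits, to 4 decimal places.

H = −Σ pᵢ log₂ pᵢ.
−0.08·log₂(0.08) = 0.2915
−0.10·log₂(0.10) = 0.3322
−0.23·log₂(0.23) = 0.4877
−0.20·log₂(0.20) = 0.4644
−0.07·log₂(0.07) = 0.2686
−0.32·log₂(0.32) = 0.5260
Sum ≈ 2.3703 → 2.3703 bits.

2.3703 bits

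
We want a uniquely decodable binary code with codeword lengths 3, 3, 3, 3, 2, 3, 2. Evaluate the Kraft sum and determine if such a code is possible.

With common denominator 2^3 = 8: Σ 2^(−ℓᵢ) = 1/8 + 1/8 + 1/8 + 1/8 + 2/8 + 1/8 + 2/8 = 9/8 = 1.125.
Kraft's inequality requires Σ ≤ 1; here Σ = 1.125 > 1, so no such prefix code exists.

1.125; no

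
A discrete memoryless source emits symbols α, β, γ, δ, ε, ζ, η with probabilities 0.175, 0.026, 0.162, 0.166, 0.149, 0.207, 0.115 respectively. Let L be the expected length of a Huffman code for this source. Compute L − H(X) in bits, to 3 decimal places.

Entropy H = −Σ p log₂ p ≈ 2.6709 bits.
Huffman merges: 13/500+23/200→141/1000; 141/1000+149/1000→29/100; 81/500+83/500→41/125; 7/40+207/1000→191/500; 29/100+41/125→309/500; 191/500+309/500→1. L = 2759/1000 ≈ 2.7590.
L − H = 2.7590 − 2.6709 = 0.088 bits.

0.088 bits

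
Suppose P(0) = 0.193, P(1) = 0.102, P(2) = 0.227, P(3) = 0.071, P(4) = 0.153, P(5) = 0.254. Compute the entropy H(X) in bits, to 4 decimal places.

H = −Σ pᵢ log₂ pᵢ.
−0.193·log₂(0.193) = 0.4581
−0.102·log₂(0.102) = 0.3359
−0.227·log₂(0.227) = 0.4856
−0.071·log₂(0.071) = 0.2709
−0.153·log₂(0.153) = 0.4144
−0.254·log₂(0.254) = 0.5022
Sum ≈ 2.4671 → 2.4671 bits.

2.4671 bits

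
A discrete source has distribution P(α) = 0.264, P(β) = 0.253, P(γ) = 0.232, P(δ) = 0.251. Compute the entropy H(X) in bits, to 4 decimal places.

1.9985 bits

H = −Σ pᵢ log₂ pᵢ.
−0.264·log₂(0.264) = 0.5072
−0.253·log₂(0.253) = 0.5016
−0.232·log₂(0.232) = 0.4890
−0.251·log₂(0.251) = 0.5006
Sum ≈ 1.9985 → 1.9985 bits.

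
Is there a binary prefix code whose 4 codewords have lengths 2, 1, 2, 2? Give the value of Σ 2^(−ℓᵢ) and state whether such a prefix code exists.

With common denominator 2^2 = 4: Σ 2^(−ℓᵢ) = 1/4 + 2/4 + 1/4 + 1/4 = 5/4 = 1.25.
Kraft's inequality requires Σ ≤ 1; here Σ = 1.25 > 1, so no such prefix code exists.

1.25; no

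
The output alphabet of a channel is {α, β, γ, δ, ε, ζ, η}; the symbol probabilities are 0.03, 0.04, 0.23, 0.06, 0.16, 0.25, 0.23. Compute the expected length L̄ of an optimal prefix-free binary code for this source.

2.49 bits/symbol

Repeatedly combine the two least-probable nodes; the expected code length is the sum of the merged weights.
merge 3/100 + 1/25 → 7/100
merge 3/50 + 7/100 → 13/100
merge 13/100 + 4/25 → 29/100
merge 23/100 + 23/100 → 23/50
merge 1/4 + 29/100 → 27/50
merge 23/50 + 27/50 → 1
L = 7/100 + 13/100 + 29/100 + 23/50 + 27/50 + 1 = 249/100 = 2.49 bits/symbol.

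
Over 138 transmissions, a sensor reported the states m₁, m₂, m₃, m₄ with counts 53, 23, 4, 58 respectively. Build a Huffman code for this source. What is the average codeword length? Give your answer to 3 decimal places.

1.775 bits/symbol

Probabilities are the counts divided by 138.
Repeatedly combine the two least-probable nodes; the expected code length is the sum of the merged weights.
merge 2/69 + 1/6 → 9/46
merge 9/46 + 53/138 → 40/69
merge 29/69 + 40/69 → 1
L = 9/46 + 40/69 + 1 = 245/138 ≈ 1.775 bits/symbol.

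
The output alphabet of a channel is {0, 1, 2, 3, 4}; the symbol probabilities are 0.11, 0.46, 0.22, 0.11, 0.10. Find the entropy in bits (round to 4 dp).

2.0287 bits

H = −Σ pᵢ log₂ pᵢ.
−0.11·log₂(0.11) = 0.3503
−0.46·log₂(0.46) = 0.5153
−0.22·log₂(0.22) = 0.4806
−0.11·log₂(0.11) = 0.3503
−0.10·log₂(0.10) = 0.3322
Sum ≈ 2.0287 → 2.0287 bits.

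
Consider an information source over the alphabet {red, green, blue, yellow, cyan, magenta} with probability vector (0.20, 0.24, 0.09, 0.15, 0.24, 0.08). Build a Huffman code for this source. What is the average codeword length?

2.49 bits/symbol

Repeatedly combine the two least-probable nodes; the expected code length is the sum of the merged weights.
merge 2/25 + 9/100 → 17/100
merge 3/20 + 17/100 → 8/25
merge 1/5 + 6/25 → 11/25
merge 6/25 + 8/25 → 14/25
merge 11/25 + 14/25 → 1
L = 17/100 + 8/25 + 11/25 + 14/25 + 1 = 249/100 = 2.49 bits/symbol.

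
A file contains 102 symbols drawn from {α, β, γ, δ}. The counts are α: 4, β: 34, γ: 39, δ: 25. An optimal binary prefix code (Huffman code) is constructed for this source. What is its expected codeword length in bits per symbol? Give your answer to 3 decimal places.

Probabilities are the counts divided by 102.
Repeatedly combine the two least-probable nodes; the expected code length is the sum of the merged weights.
merge 2/51 + 25/102 → 29/102
merge 29/102 + 1/3 → 21/34
merge 13/34 + 21/34 → 1
L = 29/102 + 21/34 + 1 = 97/51 ≈ 1.902 bits/symbol.

1.902 bits/symbol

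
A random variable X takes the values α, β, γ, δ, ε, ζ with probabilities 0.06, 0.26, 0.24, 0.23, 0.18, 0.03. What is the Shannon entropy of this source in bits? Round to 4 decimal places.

H = −Σ pᵢ log₂ pᵢ.
−0.06·log₂(0.06) = 0.2435
−0.26·log₂(0.26) = 0.5053
−0.24·log₂(0.24) = 0.4941
−0.23·log₂(0.23) = 0.4877
−0.18·log₂(0.18) = 0.4453
−0.03·log₂(0.03) = 0.1518
Sum ≈ 2.3277 → 2.3277 bits.

2.3277 bits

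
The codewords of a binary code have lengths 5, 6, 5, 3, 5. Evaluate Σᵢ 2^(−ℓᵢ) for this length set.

With common denominator 2^6 = 64: Σ 2^(−ℓᵢ) = 2/64 + 1/64 + 2/64 + 8/64 + 2/64 = 15/64 = 0.234375.

0.234375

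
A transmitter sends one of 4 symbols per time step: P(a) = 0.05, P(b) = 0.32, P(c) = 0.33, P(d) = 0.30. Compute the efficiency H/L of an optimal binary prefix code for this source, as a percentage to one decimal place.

89.6%

Entropy H = −Σ p log₂ p ≈ 1.7910 bits.
Huffman merges: 1/20+3/10→7/20; 8/25+33/100→13/20; 7/20+13/20→1. L = 2 ≈ 2.0000.
Efficiency = H/L = 1.7910/2.0000 = 89.6%.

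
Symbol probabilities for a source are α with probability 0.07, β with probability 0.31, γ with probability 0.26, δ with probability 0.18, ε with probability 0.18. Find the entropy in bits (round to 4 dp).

2.1883 bits

H = −Σ pᵢ log₂ pᵢ.
−0.07·log₂(0.07) = 0.2686
−0.31·log₂(0.31) = 0.5238
−0.26·log₂(0.26) = 0.5053
−0.18·log₂(0.18) = 0.4453
−0.18·log₂(0.18) = 0.4453
Sum ≈ 2.1883 → 2.1883 bits.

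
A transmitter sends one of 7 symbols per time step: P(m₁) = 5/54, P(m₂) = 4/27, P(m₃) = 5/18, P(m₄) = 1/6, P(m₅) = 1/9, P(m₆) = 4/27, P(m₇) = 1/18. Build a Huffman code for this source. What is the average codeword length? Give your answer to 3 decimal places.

2.704 bits/symbol

Repeatedly combine the two least-probable nodes; the expected code length is the sum of the merged weights.
merge 1/18 + 5/54 → 4/27
merge 1/9 + 4/27 → 7/27
merge 4/27 + 4/27 → 8/27
merge 1/6 + 7/27 → 23/54
merge 5/18 + 8/27 → 31/54
merge 23/54 + 31/54 → 1
L = 4/27 + 7/27 + 8/27 + 23/54 + 31/54 + 1 = 73/27 ≈ 2.704 bits/symbol.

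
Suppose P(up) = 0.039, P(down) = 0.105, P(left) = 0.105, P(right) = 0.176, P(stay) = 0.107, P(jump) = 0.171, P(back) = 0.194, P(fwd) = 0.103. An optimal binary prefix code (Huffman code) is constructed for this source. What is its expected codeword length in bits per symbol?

2.948 bits/symbol

Repeatedly combine the two least-probable nodes; the expected code length is the sum of the merged weights.
merge 39/1000 + 103/1000 → 71/500
merge 21/200 + 21/200 → 21/100
merge 107/1000 + 71/500 → 249/1000
merge 171/1000 + 22/125 → 347/1000
merge 97/500 + 21/100 → 101/250
merge 249/1000 + 347/1000 → 149/250
merge 101/250 + 149/250 → 1
L = 71/500 + 21/100 + 249/1000 + 347/1000 + 101/250 + 149/250 + 1 = 737/250 = 2.948 bits/symbol.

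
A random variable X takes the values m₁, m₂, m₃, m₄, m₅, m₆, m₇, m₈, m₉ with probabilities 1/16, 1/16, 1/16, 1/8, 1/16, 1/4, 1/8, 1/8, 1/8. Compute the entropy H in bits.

3 bits

Each probability is a power of 1/2, so log₂(1/p) is an integer.
H = Σ p·log₂(1/p) = 1/16·4 + 1/16·4 + 1/16·4 + 1/8·3 + 1/16·4 + 1/4·2 + 1/8·3 + 1/8·3 + 1/8·3 = 3 bits.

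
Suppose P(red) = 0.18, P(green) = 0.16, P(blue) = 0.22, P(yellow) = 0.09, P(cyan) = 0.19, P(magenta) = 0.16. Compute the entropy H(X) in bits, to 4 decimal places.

H = −Σ pᵢ log₂ pᵢ.
−0.18·log₂(0.18) = 0.4453
−0.16·log₂(0.16) = 0.4230
−0.22·log₂(0.22) = 0.4806
−0.09·log₂(0.09) = 0.3127
−0.19·log₂(0.19) = 0.4552
−0.16·log₂(0.16) = 0.4230
Sum ≈ 2.5398 → 2.5398 bits.

2.5398 bits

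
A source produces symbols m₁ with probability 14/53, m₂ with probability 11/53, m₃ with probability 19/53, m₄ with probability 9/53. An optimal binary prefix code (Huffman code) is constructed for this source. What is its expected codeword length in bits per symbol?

2 bits/symbol

Repeatedly combine the two least-probable nodes; the expected code length is the sum of the merged weights.
merge 9/53 + 11/53 → 20/53
merge 14/53 + 19/53 → 33/53
merge 20/53 + 33/53 → 1
L = 20/53 + 33/53 + 1 = 2 bits/symbol.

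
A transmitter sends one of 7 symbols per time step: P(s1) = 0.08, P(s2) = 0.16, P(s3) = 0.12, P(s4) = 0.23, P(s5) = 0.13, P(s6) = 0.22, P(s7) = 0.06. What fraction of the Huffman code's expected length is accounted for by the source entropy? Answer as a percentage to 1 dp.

Entropy H = −Σ p log₂ p ≈ 2.6760 bits.
Huffman merges: 3/50+2/25→7/50; 3/25+13/100→1/4; 7/50+4/25→3/10; 11/50+23/100→9/20; 1/4+3/10→11/20; 9/20+11/20→1. L = 269/100 ≈ 2.6900.
Efficiency = H/L = 2.6760/2.6900 = 99.5%.

99.5%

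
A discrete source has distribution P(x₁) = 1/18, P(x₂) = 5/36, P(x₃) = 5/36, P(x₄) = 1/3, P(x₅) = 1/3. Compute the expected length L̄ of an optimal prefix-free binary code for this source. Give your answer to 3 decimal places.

Repeatedly combine the two least-probable nodes; the expected code length is the sum of the merged weights.
merge 1/18 + 5/36 → 7/36
merge 5/36 + 7/36 → 1/3
merge 1/3 + 1/3 → 2/3
merge 1/3 + 2/3 → 1
L = 7/36 + 1/3 + 2/3 + 1 = 79/36 ≈ 2.194 bits/symbol.

2.194 bits/symbol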